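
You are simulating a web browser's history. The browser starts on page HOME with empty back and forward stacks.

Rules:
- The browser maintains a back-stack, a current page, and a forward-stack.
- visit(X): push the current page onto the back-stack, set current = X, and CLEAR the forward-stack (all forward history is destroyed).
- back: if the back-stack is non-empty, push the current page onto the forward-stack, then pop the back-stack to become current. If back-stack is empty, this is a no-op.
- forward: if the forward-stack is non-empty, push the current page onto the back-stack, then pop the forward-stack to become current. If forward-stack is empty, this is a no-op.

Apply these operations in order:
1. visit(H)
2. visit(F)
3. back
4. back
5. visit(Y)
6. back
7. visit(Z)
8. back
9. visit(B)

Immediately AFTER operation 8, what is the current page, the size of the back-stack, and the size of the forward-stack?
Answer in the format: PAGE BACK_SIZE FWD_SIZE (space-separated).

After 1 (visit(H)): cur=H back=1 fwd=0
After 2 (visit(F)): cur=F back=2 fwd=0
After 3 (back): cur=H back=1 fwd=1
After 4 (back): cur=HOME back=0 fwd=2
After 5 (visit(Y)): cur=Y back=1 fwd=0
After 6 (back): cur=HOME back=0 fwd=1
After 7 (visit(Z)): cur=Z back=1 fwd=0
After 8 (back): cur=HOME back=0 fwd=1

HOME 0 1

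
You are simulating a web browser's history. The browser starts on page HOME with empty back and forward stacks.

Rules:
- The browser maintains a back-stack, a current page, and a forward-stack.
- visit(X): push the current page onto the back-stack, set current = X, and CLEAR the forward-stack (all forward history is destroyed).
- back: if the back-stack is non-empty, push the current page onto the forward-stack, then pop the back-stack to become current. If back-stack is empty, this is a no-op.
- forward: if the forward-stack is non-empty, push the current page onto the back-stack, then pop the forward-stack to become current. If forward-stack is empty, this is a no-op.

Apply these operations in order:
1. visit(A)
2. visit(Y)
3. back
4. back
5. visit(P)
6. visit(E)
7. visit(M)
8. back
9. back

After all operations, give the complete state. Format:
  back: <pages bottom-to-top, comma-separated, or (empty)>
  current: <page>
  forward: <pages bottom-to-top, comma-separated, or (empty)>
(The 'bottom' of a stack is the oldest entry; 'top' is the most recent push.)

Answer: back: HOME
current: P
forward: M,E

Derivation:
After 1 (visit(A)): cur=A back=1 fwd=0
After 2 (visit(Y)): cur=Y back=2 fwd=0
After 3 (back): cur=A back=1 fwd=1
After 4 (back): cur=HOME back=0 fwd=2
After 5 (visit(P)): cur=P back=1 fwd=0
After 6 (visit(E)): cur=E back=2 fwd=0
After 7 (visit(M)): cur=M back=3 fwd=0
After 8 (back): cur=E back=2 fwd=1
After 9 (back): cur=P back=1 fwd=2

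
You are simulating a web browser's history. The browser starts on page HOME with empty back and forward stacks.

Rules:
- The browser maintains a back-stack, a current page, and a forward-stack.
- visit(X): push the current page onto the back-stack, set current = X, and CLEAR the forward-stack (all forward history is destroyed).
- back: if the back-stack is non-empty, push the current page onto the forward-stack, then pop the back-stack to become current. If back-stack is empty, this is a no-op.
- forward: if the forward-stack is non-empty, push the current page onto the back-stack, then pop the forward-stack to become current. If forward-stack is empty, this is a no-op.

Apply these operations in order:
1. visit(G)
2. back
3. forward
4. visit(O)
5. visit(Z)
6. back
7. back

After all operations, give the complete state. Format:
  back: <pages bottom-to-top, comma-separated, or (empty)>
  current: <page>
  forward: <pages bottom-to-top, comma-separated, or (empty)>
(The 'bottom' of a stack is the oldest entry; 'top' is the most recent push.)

After 1 (visit(G)): cur=G back=1 fwd=0
After 2 (back): cur=HOME back=0 fwd=1
After 3 (forward): cur=G back=1 fwd=0
After 4 (visit(O)): cur=O back=2 fwd=0
After 5 (visit(Z)): cur=Z back=3 fwd=0
After 6 (back): cur=O back=2 fwd=1
After 7 (back): cur=G back=1 fwd=2

Answer: back: HOME
current: G
forward: Z,O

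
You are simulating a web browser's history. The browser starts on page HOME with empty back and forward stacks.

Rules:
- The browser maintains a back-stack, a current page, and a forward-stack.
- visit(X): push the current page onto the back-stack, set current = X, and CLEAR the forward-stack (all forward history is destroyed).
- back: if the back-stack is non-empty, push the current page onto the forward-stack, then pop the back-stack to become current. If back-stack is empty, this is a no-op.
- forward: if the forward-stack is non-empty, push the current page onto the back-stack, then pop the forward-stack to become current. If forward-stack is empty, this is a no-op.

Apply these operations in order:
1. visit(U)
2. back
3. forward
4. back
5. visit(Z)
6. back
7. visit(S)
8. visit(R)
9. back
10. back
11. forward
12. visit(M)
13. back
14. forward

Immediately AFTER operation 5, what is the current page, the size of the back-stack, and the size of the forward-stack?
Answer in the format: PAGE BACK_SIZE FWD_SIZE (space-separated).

After 1 (visit(U)): cur=U back=1 fwd=0
After 2 (back): cur=HOME back=0 fwd=1
After 3 (forward): cur=U back=1 fwd=0
After 4 (back): cur=HOME back=0 fwd=1
After 5 (visit(Z)): cur=Z back=1 fwd=0

Z 1 0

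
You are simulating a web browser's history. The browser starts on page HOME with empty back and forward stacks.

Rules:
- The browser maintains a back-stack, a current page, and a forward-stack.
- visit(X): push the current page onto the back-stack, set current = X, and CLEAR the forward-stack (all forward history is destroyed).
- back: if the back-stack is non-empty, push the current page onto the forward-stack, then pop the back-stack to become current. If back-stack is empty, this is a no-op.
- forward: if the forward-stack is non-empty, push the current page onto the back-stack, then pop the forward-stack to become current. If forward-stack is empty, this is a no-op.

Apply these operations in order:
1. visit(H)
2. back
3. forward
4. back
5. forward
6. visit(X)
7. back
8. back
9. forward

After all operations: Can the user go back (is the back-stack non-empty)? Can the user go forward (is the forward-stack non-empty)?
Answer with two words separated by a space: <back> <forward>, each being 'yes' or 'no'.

After 1 (visit(H)): cur=H back=1 fwd=0
After 2 (back): cur=HOME back=0 fwd=1
After 3 (forward): cur=H back=1 fwd=0
After 4 (back): cur=HOME back=0 fwd=1
After 5 (forward): cur=H back=1 fwd=0
After 6 (visit(X)): cur=X back=2 fwd=0
After 7 (back): cur=H back=1 fwd=1
After 8 (back): cur=HOME back=0 fwd=2
After 9 (forward): cur=H back=1 fwd=1

Answer: yes yes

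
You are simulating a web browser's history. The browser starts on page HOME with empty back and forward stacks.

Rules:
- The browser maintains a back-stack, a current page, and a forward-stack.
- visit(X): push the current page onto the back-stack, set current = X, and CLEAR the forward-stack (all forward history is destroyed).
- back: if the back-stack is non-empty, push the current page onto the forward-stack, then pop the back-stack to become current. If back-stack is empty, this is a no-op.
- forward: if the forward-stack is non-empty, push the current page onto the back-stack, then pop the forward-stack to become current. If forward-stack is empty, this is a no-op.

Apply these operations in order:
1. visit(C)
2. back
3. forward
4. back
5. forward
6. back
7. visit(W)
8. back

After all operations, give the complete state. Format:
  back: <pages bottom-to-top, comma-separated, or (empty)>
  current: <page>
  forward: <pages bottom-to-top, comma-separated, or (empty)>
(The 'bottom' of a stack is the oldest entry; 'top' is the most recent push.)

After 1 (visit(C)): cur=C back=1 fwd=0
After 2 (back): cur=HOME back=0 fwd=1
After 3 (forward): cur=C back=1 fwd=0
After 4 (back): cur=HOME back=0 fwd=1
After 5 (forward): cur=C back=1 fwd=0
After 6 (back): cur=HOME back=0 fwd=1
After 7 (visit(W)): cur=W back=1 fwd=0
After 8 (back): cur=HOME back=0 fwd=1

Answer: back: (empty)
current: HOME
forward: W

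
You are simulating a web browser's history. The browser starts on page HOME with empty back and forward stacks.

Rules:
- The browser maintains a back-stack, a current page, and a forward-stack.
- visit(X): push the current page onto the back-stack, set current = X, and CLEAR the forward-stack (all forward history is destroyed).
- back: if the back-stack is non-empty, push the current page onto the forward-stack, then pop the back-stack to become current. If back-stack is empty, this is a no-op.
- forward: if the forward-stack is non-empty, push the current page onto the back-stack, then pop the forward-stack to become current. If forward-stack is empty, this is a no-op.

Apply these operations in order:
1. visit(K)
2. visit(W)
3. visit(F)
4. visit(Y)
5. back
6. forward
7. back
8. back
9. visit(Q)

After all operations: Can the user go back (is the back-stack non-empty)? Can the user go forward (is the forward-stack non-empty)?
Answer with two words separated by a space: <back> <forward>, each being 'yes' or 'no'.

After 1 (visit(K)): cur=K back=1 fwd=0
After 2 (visit(W)): cur=W back=2 fwd=0
After 3 (visit(F)): cur=F back=3 fwd=0
After 4 (visit(Y)): cur=Y back=4 fwd=0
After 5 (back): cur=F back=3 fwd=1
After 6 (forward): cur=Y back=4 fwd=0
After 7 (back): cur=F back=3 fwd=1
After 8 (back): cur=W back=2 fwd=2
After 9 (visit(Q)): cur=Q back=3 fwd=0

Answer: yes no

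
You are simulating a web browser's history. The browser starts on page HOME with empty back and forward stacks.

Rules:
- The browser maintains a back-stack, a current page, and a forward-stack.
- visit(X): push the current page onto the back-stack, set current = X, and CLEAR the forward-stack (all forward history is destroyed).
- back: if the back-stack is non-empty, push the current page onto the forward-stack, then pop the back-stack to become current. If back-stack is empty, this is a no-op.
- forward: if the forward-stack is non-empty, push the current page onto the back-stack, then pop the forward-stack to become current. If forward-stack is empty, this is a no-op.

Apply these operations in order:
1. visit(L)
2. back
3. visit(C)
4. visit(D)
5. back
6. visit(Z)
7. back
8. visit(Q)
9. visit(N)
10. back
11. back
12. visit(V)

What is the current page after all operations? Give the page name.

Answer: V

Derivation:
After 1 (visit(L)): cur=L back=1 fwd=0
After 2 (back): cur=HOME back=0 fwd=1
After 3 (visit(C)): cur=C back=1 fwd=0
After 4 (visit(D)): cur=D back=2 fwd=0
After 5 (back): cur=C back=1 fwd=1
After 6 (visit(Z)): cur=Z back=2 fwd=0
After 7 (back): cur=C back=1 fwd=1
After 8 (visit(Q)): cur=Q back=2 fwd=0
After 9 (visit(N)): cur=N back=3 fwd=0
After 10 (back): cur=Q back=2 fwd=1
After 11 (back): cur=C back=1 fwd=2
After 12 (visit(V)): cur=V back=2 fwd=0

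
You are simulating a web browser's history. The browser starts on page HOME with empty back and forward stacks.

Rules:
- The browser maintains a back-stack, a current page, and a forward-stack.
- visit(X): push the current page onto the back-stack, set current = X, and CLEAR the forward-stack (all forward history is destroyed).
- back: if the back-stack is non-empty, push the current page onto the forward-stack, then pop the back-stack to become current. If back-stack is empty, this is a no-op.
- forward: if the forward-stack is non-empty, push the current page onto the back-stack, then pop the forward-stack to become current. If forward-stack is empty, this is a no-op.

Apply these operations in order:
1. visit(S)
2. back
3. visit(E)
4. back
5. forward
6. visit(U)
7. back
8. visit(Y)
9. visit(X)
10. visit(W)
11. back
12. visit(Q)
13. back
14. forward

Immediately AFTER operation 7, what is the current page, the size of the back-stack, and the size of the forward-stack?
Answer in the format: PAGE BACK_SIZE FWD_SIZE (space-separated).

After 1 (visit(S)): cur=S back=1 fwd=0
After 2 (back): cur=HOME back=0 fwd=1
After 3 (visit(E)): cur=E back=1 fwd=0
After 4 (back): cur=HOME back=0 fwd=1
After 5 (forward): cur=E back=1 fwd=0
After 6 (visit(U)): cur=U back=2 fwd=0
After 7 (back): cur=E back=1 fwd=1

E 1 1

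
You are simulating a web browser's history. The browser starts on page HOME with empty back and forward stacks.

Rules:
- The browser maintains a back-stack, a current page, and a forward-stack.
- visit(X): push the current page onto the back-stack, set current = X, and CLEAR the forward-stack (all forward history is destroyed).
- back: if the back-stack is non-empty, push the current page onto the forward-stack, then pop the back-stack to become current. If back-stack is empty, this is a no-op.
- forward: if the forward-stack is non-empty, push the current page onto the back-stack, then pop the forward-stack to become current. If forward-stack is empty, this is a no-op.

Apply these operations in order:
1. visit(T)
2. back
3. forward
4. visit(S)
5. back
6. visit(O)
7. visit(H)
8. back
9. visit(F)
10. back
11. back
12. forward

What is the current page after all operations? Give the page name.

Answer: O

Derivation:
After 1 (visit(T)): cur=T back=1 fwd=0
After 2 (back): cur=HOME back=0 fwd=1
After 3 (forward): cur=T back=1 fwd=0
After 4 (visit(S)): cur=S back=2 fwd=0
After 5 (back): cur=T back=1 fwd=1
After 6 (visit(O)): cur=O back=2 fwd=0
After 7 (visit(H)): cur=H back=3 fwd=0
After 8 (back): cur=O back=2 fwd=1
After 9 (visit(F)): cur=F back=3 fwd=0
After 10 (back): cur=O back=2 fwd=1
After 11 (back): cur=T back=1 fwd=2
After 12 (forward): cur=O back=2 fwd=1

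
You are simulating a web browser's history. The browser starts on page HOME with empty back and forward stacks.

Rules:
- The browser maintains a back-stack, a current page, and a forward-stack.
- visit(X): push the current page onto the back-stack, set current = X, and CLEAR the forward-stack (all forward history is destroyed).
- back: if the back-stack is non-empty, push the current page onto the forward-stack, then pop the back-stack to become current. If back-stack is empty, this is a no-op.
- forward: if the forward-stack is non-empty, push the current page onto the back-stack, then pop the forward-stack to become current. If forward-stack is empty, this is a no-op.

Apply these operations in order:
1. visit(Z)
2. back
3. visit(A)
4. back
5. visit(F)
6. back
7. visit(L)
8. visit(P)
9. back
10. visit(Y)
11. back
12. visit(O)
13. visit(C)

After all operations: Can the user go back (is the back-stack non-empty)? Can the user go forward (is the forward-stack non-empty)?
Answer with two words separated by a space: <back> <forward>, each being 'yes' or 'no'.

Answer: yes no

Derivation:
After 1 (visit(Z)): cur=Z back=1 fwd=0
After 2 (back): cur=HOME back=0 fwd=1
After 3 (visit(A)): cur=A back=1 fwd=0
After 4 (back): cur=HOME back=0 fwd=1
After 5 (visit(F)): cur=F back=1 fwd=0
After 6 (back): cur=HOME back=0 fwd=1
After 7 (visit(L)): cur=L back=1 fwd=0
After 8 (visit(P)): cur=P back=2 fwd=0
After 9 (back): cur=L back=1 fwd=1
After 10 (visit(Y)): cur=Y back=2 fwd=0
After 11 (back): cur=L back=1 fwd=1
After 12 (visit(O)): cur=O back=2 fwd=0
After 13 (visit(C)): cur=C back=3 fwd=0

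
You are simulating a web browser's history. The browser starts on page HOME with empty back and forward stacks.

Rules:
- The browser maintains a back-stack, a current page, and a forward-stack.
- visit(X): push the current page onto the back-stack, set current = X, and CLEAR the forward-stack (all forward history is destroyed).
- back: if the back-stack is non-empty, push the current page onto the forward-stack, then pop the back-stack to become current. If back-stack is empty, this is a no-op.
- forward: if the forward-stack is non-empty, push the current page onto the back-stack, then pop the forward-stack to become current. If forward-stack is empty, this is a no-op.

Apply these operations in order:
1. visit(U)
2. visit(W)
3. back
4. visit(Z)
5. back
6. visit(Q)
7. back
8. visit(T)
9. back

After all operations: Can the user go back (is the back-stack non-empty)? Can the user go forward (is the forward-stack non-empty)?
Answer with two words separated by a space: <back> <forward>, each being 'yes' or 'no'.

Answer: yes yes

Derivation:
After 1 (visit(U)): cur=U back=1 fwd=0
After 2 (visit(W)): cur=W back=2 fwd=0
After 3 (back): cur=U back=1 fwd=1
After 4 (visit(Z)): cur=Z back=2 fwd=0
After 5 (back): cur=U back=1 fwd=1
After 6 (visit(Q)): cur=Q back=2 fwd=0
After 7 (back): cur=U back=1 fwd=1
After 8 (visit(T)): cur=T back=2 fwd=0
After 9 (back): cur=U back=1 fwd=1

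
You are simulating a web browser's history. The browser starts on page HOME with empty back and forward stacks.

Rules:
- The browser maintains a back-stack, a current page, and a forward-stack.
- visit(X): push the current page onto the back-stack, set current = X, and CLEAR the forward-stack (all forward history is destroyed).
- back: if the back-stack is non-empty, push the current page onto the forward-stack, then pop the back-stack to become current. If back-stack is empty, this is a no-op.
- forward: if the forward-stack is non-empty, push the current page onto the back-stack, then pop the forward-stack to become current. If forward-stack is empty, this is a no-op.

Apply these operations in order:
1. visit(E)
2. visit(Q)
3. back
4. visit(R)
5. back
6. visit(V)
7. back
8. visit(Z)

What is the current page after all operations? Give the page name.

Answer: Z

Derivation:
After 1 (visit(E)): cur=E back=1 fwd=0
After 2 (visit(Q)): cur=Q back=2 fwd=0
After 3 (back): cur=E back=1 fwd=1
After 4 (visit(R)): cur=R back=2 fwd=0
After 5 (back): cur=E back=1 fwd=1
After 6 (visit(V)): cur=V back=2 fwd=0
After 7 (back): cur=E back=1 fwd=1
After 8 (visit(Z)): cur=Z back=2 fwd=0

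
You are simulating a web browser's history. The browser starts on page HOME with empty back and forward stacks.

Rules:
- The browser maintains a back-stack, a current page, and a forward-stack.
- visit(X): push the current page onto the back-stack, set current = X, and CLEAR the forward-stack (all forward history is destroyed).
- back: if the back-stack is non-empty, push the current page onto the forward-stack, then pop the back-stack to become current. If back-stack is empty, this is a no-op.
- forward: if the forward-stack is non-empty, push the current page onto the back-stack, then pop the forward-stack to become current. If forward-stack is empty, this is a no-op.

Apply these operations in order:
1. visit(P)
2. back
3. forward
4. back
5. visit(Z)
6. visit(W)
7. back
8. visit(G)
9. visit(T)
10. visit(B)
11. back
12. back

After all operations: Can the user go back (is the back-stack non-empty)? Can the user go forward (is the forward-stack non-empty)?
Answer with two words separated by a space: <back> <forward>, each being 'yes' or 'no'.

Answer: yes yes

Derivation:
After 1 (visit(P)): cur=P back=1 fwd=0
After 2 (back): cur=HOME back=0 fwd=1
After 3 (forward): cur=P back=1 fwd=0
After 4 (back): cur=HOME back=0 fwd=1
After 5 (visit(Z)): cur=Z back=1 fwd=0
After 6 (visit(W)): cur=W back=2 fwd=0
After 7 (back): cur=Z back=1 fwd=1
After 8 (visit(G)): cur=G back=2 fwd=0
After 9 (visit(T)): cur=T back=3 fwd=0
After 10 (visit(B)): cur=B back=4 fwd=0
After 11 (back): cur=T back=3 fwd=1
After 12 (back): cur=G back=2 fwd=2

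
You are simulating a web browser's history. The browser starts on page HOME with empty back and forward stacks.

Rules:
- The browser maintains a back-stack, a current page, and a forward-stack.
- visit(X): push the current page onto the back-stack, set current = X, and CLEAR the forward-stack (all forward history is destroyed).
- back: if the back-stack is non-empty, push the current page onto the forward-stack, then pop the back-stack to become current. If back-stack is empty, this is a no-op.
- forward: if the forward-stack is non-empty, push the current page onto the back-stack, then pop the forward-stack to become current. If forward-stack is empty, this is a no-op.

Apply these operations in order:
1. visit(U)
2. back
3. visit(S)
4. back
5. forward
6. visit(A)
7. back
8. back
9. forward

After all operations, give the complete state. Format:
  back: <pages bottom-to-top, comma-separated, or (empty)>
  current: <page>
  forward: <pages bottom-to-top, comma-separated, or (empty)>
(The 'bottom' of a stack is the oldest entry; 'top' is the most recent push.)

After 1 (visit(U)): cur=U back=1 fwd=0
After 2 (back): cur=HOME back=0 fwd=1
After 3 (visit(S)): cur=S back=1 fwd=0
After 4 (back): cur=HOME back=0 fwd=1
After 5 (forward): cur=S back=1 fwd=0
After 6 (visit(A)): cur=A back=2 fwd=0
After 7 (back): cur=S back=1 fwd=1
After 8 (back): cur=HOME back=0 fwd=2
After 9 (forward): cur=S back=1 fwd=1

Answer: back: HOME
current: S
forward: A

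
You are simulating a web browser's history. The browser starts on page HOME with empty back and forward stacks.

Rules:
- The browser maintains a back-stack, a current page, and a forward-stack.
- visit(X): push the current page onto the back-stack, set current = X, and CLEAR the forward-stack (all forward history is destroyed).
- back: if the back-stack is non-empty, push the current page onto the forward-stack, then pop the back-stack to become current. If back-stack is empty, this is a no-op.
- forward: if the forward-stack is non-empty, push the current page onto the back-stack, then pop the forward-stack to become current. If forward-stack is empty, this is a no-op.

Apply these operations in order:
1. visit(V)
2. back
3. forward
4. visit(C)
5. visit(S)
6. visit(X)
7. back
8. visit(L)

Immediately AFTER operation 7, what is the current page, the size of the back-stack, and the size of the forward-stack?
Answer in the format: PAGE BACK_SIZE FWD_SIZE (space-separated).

After 1 (visit(V)): cur=V back=1 fwd=0
After 2 (back): cur=HOME back=0 fwd=1
After 3 (forward): cur=V back=1 fwd=0
After 4 (visit(C)): cur=C back=2 fwd=0
After 5 (visit(S)): cur=S back=3 fwd=0
After 6 (visit(X)): cur=X back=4 fwd=0
After 7 (back): cur=S back=3 fwd=1

S 3 1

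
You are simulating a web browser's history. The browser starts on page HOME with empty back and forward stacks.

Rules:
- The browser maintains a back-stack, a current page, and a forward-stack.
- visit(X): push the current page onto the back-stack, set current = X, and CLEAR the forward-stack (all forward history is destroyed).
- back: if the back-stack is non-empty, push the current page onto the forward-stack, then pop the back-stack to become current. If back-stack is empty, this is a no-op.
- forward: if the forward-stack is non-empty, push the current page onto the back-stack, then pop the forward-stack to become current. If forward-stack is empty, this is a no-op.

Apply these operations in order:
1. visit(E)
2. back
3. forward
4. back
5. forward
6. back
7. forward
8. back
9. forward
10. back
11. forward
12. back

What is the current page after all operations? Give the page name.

Answer: HOME

Derivation:
After 1 (visit(E)): cur=E back=1 fwd=0
After 2 (back): cur=HOME back=0 fwd=1
After 3 (forward): cur=E back=1 fwd=0
After 4 (back): cur=HOME back=0 fwd=1
After 5 (forward): cur=E back=1 fwd=0
After 6 (back): cur=HOME back=0 fwd=1
After 7 (forward): cur=E back=1 fwd=0
After 8 (back): cur=HOME back=0 fwd=1
After 9 (forward): cur=E back=1 fwd=0
After 10 (back): cur=HOME back=0 fwd=1
After 11 (forward): cur=E back=1 fwd=0
After 12 (back): cur=HOME back=0 fwd=1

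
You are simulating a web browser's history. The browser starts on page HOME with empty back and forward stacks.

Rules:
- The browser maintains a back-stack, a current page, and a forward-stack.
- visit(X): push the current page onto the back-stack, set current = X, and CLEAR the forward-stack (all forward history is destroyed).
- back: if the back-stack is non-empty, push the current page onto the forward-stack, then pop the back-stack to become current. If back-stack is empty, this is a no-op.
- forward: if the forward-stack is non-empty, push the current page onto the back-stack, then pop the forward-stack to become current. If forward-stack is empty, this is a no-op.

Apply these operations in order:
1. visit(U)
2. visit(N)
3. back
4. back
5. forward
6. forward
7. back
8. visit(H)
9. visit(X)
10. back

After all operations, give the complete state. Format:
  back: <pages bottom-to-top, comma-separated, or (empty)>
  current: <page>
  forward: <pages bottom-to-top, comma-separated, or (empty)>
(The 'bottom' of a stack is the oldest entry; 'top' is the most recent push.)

After 1 (visit(U)): cur=U back=1 fwd=0
After 2 (visit(N)): cur=N back=2 fwd=0
After 3 (back): cur=U back=1 fwd=1
After 4 (back): cur=HOME back=0 fwd=2
After 5 (forward): cur=U back=1 fwd=1
After 6 (forward): cur=N back=2 fwd=0
After 7 (back): cur=U back=1 fwd=1
After 8 (visit(H)): cur=H back=2 fwd=0
After 9 (visit(X)): cur=X back=3 fwd=0
After 10 (back): cur=H back=2 fwd=1

Answer: back: HOME,U
current: H
forward: X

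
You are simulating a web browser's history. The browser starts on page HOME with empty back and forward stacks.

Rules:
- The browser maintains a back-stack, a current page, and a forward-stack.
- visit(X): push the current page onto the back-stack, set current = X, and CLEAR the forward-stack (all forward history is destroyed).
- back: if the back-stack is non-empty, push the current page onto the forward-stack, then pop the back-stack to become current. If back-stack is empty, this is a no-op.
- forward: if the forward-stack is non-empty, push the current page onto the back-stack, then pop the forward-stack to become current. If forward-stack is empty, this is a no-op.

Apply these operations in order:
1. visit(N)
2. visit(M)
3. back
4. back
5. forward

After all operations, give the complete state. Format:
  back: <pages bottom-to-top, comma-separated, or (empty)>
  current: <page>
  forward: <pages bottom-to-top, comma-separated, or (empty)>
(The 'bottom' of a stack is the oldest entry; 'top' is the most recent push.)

After 1 (visit(N)): cur=N back=1 fwd=0
After 2 (visit(M)): cur=M back=2 fwd=0
After 3 (back): cur=N back=1 fwd=1
After 4 (back): cur=HOME back=0 fwd=2
After 5 (forward): cur=N back=1 fwd=1

Answer: back: HOME
current: N
forward: M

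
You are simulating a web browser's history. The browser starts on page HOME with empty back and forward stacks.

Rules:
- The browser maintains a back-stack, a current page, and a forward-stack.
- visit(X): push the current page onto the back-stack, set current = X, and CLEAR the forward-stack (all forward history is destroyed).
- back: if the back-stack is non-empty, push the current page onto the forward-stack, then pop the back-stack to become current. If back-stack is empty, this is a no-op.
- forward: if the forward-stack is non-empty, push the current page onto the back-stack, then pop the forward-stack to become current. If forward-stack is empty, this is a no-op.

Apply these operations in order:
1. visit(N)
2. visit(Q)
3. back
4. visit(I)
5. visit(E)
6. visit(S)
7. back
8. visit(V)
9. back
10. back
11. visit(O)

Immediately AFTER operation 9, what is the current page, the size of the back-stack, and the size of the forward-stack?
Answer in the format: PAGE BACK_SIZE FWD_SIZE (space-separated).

After 1 (visit(N)): cur=N back=1 fwd=0
After 2 (visit(Q)): cur=Q back=2 fwd=0
After 3 (back): cur=N back=1 fwd=1
After 4 (visit(I)): cur=I back=2 fwd=0
After 5 (visit(E)): cur=E back=3 fwd=0
After 6 (visit(S)): cur=S back=4 fwd=0
After 7 (back): cur=E back=3 fwd=1
After 8 (visit(V)): cur=V back=4 fwd=0
After 9 (back): cur=E back=3 fwd=1

E 3 1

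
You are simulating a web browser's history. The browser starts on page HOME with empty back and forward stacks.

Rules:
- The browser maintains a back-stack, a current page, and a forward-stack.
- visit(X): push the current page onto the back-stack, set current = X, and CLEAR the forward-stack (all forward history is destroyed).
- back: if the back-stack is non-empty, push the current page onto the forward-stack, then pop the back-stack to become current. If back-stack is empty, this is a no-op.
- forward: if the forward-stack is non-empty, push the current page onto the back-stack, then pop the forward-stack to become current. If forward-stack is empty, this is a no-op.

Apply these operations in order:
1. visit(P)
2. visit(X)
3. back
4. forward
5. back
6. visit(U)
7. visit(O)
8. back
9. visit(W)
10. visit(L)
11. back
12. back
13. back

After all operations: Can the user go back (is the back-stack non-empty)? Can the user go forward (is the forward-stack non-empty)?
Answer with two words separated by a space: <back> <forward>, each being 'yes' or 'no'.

After 1 (visit(P)): cur=P back=1 fwd=0
After 2 (visit(X)): cur=X back=2 fwd=0
After 3 (back): cur=P back=1 fwd=1
After 4 (forward): cur=X back=2 fwd=0
After 5 (back): cur=P back=1 fwd=1
After 6 (visit(U)): cur=U back=2 fwd=0
After 7 (visit(O)): cur=O back=3 fwd=0
After 8 (back): cur=U back=2 fwd=1
After 9 (visit(W)): cur=W back=3 fwd=0
After 10 (visit(L)): cur=L back=4 fwd=0
After 11 (back): cur=W back=3 fwd=1
After 12 (back): cur=U back=2 fwd=2
After 13 (back): cur=P back=1 fwd=3

Answer: yes yes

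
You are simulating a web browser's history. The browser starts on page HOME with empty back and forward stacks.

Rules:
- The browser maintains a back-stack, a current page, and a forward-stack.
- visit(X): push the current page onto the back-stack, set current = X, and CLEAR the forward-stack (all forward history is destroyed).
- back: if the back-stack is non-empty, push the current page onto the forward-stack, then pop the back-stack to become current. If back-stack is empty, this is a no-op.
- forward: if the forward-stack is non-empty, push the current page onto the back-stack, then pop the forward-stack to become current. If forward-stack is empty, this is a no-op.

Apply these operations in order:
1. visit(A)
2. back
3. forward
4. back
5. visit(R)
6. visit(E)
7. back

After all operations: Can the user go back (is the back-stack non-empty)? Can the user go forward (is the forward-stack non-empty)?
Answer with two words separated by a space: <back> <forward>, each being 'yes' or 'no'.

Answer: yes yes

Derivation:
After 1 (visit(A)): cur=A back=1 fwd=0
After 2 (back): cur=HOME back=0 fwd=1
After 3 (forward): cur=A back=1 fwd=0
After 4 (back): cur=HOME back=0 fwd=1
After 5 (visit(R)): cur=R back=1 fwd=0
After 6 (visit(E)): cur=E back=2 fwd=0
After 7 (back): cur=R back=1 fwd=1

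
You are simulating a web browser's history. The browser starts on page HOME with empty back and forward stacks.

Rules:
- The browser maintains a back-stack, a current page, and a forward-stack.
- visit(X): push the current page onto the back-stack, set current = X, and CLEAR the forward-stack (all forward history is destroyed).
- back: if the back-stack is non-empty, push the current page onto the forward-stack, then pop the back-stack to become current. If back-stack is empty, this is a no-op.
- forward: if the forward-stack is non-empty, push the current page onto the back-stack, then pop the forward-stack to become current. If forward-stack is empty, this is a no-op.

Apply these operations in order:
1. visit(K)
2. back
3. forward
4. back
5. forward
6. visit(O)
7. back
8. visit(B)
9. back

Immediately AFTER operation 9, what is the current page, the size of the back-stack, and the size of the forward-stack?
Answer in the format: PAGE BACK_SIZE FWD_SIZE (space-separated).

After 1 (visit(K)): cur=K back=1 fwd=0
After 2 (back): cur=HOME back=0 fwd=1
After 3 (forward): cur=K back=1 fwd=0
After 4 (back): cur=HOME back=0 fwd=1
After 5 (forward): cur=K back=1 fwd=0
After 6 (visit(O)): cur=O back=2 fwd=0
After 7 (back): cur=K back=1 fwd=1
After 8 (visit(B)): cur=B back=2 fwd=0
After 9 (back): cur=K back=1 fwd=1

K 1 1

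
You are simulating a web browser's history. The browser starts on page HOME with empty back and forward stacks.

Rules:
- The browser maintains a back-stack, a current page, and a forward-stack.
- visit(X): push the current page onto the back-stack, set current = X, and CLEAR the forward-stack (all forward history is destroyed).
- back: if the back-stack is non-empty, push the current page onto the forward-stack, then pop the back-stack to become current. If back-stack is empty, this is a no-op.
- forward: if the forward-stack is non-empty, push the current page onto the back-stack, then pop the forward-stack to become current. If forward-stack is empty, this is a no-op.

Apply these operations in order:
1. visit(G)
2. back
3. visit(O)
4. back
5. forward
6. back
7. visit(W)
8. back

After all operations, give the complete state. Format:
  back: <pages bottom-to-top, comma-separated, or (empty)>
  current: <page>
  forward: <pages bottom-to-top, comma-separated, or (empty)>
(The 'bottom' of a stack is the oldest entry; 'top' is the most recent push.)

After 1 (visit(G)): cur=G back=1 fwd=0
After 2 (back): cur=HOME back=0 fwd=1
After 3 (visit(O)): cur=O back=1 fwd=0
After 4 (back): cur=HOME back=0 fwd=1
After 5 (forward): cur=O back=1 fwd=0
After 6 (back): cur=HOME back=0 fwd=1
After 7 (visit(W)): cur=W back=1 fwd=0
After 8 (back): cur=HOME back=0 fwd=1

Answer: back: (empty)
current: HOME
forward: W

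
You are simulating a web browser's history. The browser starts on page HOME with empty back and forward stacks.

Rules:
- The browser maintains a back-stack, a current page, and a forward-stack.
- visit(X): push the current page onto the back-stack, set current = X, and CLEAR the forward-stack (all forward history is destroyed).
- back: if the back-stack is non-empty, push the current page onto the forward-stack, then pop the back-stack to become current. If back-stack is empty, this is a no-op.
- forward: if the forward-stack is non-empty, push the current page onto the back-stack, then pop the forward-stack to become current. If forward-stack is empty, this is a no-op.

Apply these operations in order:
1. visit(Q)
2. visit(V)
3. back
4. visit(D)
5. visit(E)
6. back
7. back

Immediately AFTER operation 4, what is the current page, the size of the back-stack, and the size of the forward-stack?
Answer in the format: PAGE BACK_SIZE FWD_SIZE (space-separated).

After 1 (visit(Q)): cur=Q back=1 fwd=0
After 2 (visit(V)): cur=V back=2 fwd=0
After 3 (back): cur=Q back=1 fwd=1
After 4 (visit(D)): cur=D back=2 fwd=0

D 2 0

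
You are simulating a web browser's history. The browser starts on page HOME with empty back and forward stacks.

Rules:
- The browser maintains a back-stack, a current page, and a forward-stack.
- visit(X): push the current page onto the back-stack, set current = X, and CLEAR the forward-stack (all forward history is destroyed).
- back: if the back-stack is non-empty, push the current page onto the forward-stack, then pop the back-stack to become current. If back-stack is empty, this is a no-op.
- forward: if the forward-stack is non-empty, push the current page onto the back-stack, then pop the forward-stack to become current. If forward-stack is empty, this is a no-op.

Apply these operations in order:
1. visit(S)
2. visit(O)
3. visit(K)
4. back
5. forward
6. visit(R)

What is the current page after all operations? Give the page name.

Answer: R

Derivation:
After 1 (visit(S)): cur=S back=1 fwd=0
After 2 (visit(O)): cur=O back=2 fwd=0
After 3 (visit(K)): cur=K back=3 fwd=0
After 4 (back): cur=O back=2 fwd=1
After 5 (forward): cur=K back=3 fwd=0
After 6 (visit(R)): cur=R back=4 fwd=0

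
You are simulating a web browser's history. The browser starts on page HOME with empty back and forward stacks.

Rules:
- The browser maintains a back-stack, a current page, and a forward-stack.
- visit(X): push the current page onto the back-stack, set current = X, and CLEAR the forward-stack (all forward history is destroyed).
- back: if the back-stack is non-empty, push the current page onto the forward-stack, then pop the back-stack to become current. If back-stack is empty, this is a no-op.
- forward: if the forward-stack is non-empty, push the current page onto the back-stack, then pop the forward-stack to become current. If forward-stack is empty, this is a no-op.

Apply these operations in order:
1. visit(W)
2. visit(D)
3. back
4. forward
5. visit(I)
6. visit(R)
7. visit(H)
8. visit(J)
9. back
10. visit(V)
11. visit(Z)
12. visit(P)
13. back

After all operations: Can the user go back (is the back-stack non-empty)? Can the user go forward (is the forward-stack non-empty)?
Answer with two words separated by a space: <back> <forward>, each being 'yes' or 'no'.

Answer: yes yes

Derivation:
After 1 (visit(W)): cur=W back=1 fwd=0
After 2 (visit(D)): cur=D back=2 fwd=0
After 3 (back): cur=W back=1 fwd=1
After 4 (forward): cur=D back=2 fwd=0
After 5 (visit(I)): cur=I back=3 fwd=0
After 6 (visit(R)): cur=R back=4 fwd=0
After 7 (visit(H)): cur=H back=5 fwd=0
After 8 (visit(J)): cur=J back=6 fwd=0
After 9 (back): cur=H back=5 fwd=1
After 10 (visit(V)): cur=V back=6 fwd=0
After 11 (visit(Z)): cur=Z back=7 fwd=0
After 12 (visit(P)): cur=P back=8 fwd=0
After 13 (back): cur=Z back=7 fwd=1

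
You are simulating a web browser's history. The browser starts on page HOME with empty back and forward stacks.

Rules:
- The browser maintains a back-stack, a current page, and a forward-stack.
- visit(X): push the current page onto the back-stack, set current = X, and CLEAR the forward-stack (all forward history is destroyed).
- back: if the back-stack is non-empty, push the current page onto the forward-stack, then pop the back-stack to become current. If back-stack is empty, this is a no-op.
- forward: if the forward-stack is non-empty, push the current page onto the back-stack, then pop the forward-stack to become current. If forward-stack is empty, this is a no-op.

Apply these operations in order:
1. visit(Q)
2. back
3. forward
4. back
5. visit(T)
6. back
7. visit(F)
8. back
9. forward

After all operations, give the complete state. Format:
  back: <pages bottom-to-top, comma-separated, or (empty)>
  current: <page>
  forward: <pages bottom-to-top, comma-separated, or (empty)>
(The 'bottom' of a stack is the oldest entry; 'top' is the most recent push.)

Answer: back: HOME
current: F
forward: (empty)

Derivation:
After 1 (visit(Q)): cur=Q back=1 fwd=0
After 2 (back): cur=HOME back=0 fwd=1
After 3 (forward): cur=Q back=1 fwd=0
After 4 (back): cur=HOME back=0 fwd=1
After 5 (visit(T)): cur=T back=1 fwd=0
After 6 (back): cur=HOME back=0 fwd=1
After 7 (visit(F)): cur=F back=1 fwd=0
After 8 (back): cur=HOME back=0 fwd=1
After 9 (forward): cur=F back=1 fwd=0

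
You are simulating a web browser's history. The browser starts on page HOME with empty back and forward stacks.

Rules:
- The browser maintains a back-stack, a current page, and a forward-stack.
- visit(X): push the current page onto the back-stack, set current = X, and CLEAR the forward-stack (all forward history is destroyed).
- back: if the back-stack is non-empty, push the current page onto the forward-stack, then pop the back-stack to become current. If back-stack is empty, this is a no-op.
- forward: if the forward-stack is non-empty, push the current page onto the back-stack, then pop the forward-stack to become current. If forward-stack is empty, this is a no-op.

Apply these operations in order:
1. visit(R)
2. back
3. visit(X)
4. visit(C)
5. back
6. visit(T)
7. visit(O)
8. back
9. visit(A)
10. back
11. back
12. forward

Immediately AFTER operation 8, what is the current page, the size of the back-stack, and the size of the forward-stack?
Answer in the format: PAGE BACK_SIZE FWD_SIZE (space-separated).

After 1 (visit(R)): cur=R back=1 fwd=0
After 2 (back): cur=HOME back=0 fwd=1
After 3 (visit(X)): cur=X back=1 fwd=0
After 4 (visit(C)): cur=C back=2 fwd=0
After 5 (back): cur=X back=1 fwd=1
After 6 (visit(T)): cur=T back=2 fwd=0
After 7 (visit(O)): cur=O back=3 fwd=0
After 8 (back): cur=T back=2 fwd=1

T 2 1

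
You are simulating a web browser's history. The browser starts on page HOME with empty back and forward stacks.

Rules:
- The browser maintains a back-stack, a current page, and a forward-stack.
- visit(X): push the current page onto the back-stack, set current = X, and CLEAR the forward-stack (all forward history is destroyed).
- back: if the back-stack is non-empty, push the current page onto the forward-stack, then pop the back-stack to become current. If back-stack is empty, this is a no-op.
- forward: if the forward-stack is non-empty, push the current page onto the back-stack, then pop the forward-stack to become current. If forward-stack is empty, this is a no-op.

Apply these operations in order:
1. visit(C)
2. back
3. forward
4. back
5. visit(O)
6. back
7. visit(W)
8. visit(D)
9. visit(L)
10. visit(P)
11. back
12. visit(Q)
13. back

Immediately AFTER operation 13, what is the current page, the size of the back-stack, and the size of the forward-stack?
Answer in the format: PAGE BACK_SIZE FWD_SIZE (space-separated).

After 1 (visit(C)): cur=C back=1 fwd=0
After 2 (back): cur=HOME back=0 fwd=1
After 3 (forward): cur=C back=1 fwd=0
After 4 (back): cur=HOME back=0 fwd=1
After 5 (visit(O)): cur=O back=1 fwd=0
After 6 (back): cur=HOME back=0 fwd=1
After 7 (visit(W)): cur=W back=1 fwd=0
After 8 (visit(D)): cur=D back=2 fwd=0
After 9 (visit(L)): cur=L back=3 fwd=0
After 10 (visit(P)): cur=P back=4 fwd=0
After 11 (back): cur=L back=3 fwd=1
After 12 (visit(Q)): cur=Q back=4 fwd=0
After 13 (back): cur=L back=3 fwd=1

L 3 1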